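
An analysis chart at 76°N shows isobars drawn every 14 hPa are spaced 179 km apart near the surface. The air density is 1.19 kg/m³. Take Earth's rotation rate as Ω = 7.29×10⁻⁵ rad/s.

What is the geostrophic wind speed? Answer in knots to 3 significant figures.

90.3 knots

Coriolis parameter at 76°N:
f = 2Ω sin φ = 2 × 7.29×10⁻⁵ × sin 76° = 1.41×10⁻⁴ s⁻¹
Pressure gradient: |∂P/∂n| = 1400 Pa / 179000 m = 7.82×10⁻³ Pa/m
Geostrophic balance (pressure-gradient force = Coriolis force):
V_g = (1/(fρ)) |∂P/∂n| = 7.82×10⁻³ / (1.41×10⁻⁴ × 1.19) = 46.5 m/s
Converting: 46.5 m/s × 1.944 = 90.3 knots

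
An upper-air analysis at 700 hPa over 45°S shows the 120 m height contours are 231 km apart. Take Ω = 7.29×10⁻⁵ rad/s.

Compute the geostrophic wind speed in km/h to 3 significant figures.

178 km/h

Coriolis parameter at 45°S:
f = 2Ω sin φ = 2 × 7.29×10⁻⁵ × sin 45° = 1.03×10⁻⁴ s⁻¹
Height gradient: |∂Z/∂n| = 120 m / 231000 m = 5.19×10⁻⁴
On a pressure surface, geostrophic balance gives V_g = (g/f)|∂Z/∂n|:
V_g = 9.81 × 5.19×10⁻⁴ / 1.03×10⁻⁴ = 49.4 m/s
Converting: 49.4 m/s × 3.6 = 178 km/h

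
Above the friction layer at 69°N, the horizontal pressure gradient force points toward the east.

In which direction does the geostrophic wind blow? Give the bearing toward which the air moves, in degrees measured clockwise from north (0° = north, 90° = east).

180°

The pressure-gradient force points toward the east (bearing 090°).
Geostrophic balance: in the Northern Hemisphere the Coriolis force deflects motion to the right, so the geostrophic wind blows 90° to the right of the pressure-gradient force (low pressure on the left).
Rotating 090° by 90° clockwise gives 180° — the wind blows toward the south.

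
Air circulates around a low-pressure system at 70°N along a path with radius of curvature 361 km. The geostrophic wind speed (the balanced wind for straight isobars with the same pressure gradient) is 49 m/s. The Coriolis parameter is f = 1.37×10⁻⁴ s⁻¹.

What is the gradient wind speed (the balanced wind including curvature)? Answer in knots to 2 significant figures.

59 knots

Around a low, centrifugal force acts outward with Coriolis, so pressure-gradient force balances both:
(1/ρ)|∂P/∂n| = fV + V²/R  →  V² + fR·V − fR·V_g = 0
With fR = 1.37×10⁻⁴ × 361×10³ m = 49.5 m/s:
V = [−fR + √((fR)² + 4 fR V_g)]/2 = [−49.5 + √(49.5² + 4×49.5×49)]/2 = 30.4 m/s
Subgeostrophic (V < V_g = 49 m/s), as expected around a low.
Converting: 30.4 m/s × 1.944 = 59 knots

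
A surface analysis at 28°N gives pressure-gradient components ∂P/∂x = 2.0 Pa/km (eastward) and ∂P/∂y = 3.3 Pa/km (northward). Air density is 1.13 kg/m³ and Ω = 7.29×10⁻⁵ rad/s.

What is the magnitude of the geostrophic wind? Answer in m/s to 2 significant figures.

50 m/s

Coriolis parameter at 28°N:
f = 2Ω sin φ = 2 × 7.29×10⁻⁵ × sin 28° = 6.84×10⁻⁵ s⁻¹
Component geostrophic relations (x east, y north):
u_g = −(1/(fρ)) ∂P/∂y,  v_g = (1/(fρ)) ∂P/∂x
u_g = −(3.3×10⁻³)/(6.84×10⁻⁵ × 1.13) = −42.7 m/s;  v_g = (2.0×10⁻³)/(6.84×10⁻⁵ × 1.13) = 25.9 m/s
|V_g| = √(u_g² + v_g²) = 49.9 m/s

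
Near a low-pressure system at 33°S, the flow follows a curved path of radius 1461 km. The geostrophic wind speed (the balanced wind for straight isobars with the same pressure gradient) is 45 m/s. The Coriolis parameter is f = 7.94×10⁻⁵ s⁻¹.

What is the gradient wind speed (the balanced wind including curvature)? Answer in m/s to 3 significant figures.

34.7 m/s

Around a low, centrifugal force acts outward with Coriolis, so pressure-gradient force balances both:
(1/ρ)|∂P/∂n| = fV + V²/R  →  V² + fR·V − fR·V_g = 0
With fR = 7.94×10⁻⁵ × 1461×10³ m = 116 m/s:
V = [−fR + √((fR)² + 4 fR V_g)]/2 = [−116 + √(116² + 4×116×45)]/2 = 34.7 m/s
Subgeostrophic (V < V_g = 45 m/s), as expected around a low.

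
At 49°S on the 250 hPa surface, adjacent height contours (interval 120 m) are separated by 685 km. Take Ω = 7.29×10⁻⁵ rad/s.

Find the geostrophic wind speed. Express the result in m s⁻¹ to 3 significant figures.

15.6 m s⁻¹

Coriolis parameter at 49°S:
f = 2Ω sin φ = 2 × 7.29×10⁻⁵ × sin 49° = 1.10×10⁻⁴ s⁻¹
Height gradient: |∂Z/∂n| = 120 m / 685000 m = 1.75×10⁻⁴
On a pressure surface, geostrophic balance gives V_g = (g/f)|∂Z/∂n|:
V_g = 9.81 × 1.75×10⁻⁴ / 1.10×10⁻⁴ = 15.6 m/s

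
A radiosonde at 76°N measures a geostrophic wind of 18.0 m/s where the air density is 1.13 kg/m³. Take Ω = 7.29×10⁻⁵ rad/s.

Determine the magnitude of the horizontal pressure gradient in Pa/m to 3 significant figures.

2.88×10⁻³ Pa/m

Coriolis parameter at 76°N:
f = 2Ω sin φ = 2 × 7.29×10⁻⁵ × sin 76° = 1.41×10⁻⁴ s⁻¹
Geostrophic balance rearranged: |∂P/∂n| = f ρ V_g
|∂P/∂n| = 1.41×10⁻⁴ × 1.13 × 18.0 = 2.88×10⁻³ Pa/m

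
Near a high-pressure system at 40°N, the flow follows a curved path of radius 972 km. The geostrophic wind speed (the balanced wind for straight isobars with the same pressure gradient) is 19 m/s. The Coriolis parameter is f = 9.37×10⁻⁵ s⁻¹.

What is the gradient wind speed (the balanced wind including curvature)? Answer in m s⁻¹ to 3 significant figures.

Around a high, pressure-gradient force acts outward with centrifugal, so Coriolis balances both:
fV = (1/ρ)|∂P/∂n| + V²/R  →  V² − fR·V + fR·V_g = 0
With fR = 9.37×10⁻⁵ × 972×10³ m = 91.1 m/s:
V = [fR − √((fR)² − 4 fR V_g)]/2 = [91.1 − √(91.1² − 4×91.1×19)]/2 = 27 m/s
Supergeostrophic (V > V_g = 19 m/s), as expected around a high.

27.0 m s⁻¹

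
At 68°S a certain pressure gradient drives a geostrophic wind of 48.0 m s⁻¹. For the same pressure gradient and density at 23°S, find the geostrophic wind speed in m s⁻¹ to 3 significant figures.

With the same pressure gradient and density, V_g ∝ 1/f ∝ 1/sin φ.
V₂ = V₁ · sin φ₁ / sin φ₂ = 48.0 × sin 68° / sin 23°
V₂ = 48.0 × 0.9272/0.3907 = 114 m s⁻¹

114 m s⁻¹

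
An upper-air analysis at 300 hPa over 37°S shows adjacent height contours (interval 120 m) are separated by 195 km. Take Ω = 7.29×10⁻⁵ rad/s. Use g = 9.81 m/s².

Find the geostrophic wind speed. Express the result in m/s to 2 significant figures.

69 m/s

Coriolis parameter at 37°S:
f = 2Ω sin φ = 2 × 7.29×10⁻⁵ × sin 37° = 8.77×10⁻⁵ s⁻¹
Height gradient: |∂Z/∂n| = 120 m / 195000 m = 6.15×10⁻⁴
On a pressure surface, geostrophic balance gives V_g = (g/f)|∂Z/∂n|:
V_g = 9.81 × 6.15×10⁻⁴ / 8.77×10⁻⁵ = 68.8 m/s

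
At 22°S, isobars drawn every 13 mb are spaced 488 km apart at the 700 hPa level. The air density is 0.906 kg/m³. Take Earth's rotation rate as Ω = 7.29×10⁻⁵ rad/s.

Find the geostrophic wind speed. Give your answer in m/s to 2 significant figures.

Coriolis parameter at 22°S:
f = 2Ω sin φ = 2 × 7.29×10⁻⁵ × sin 22° = 5.46×10⁻⁵ s⁻¹
Pressure gradient: |∂P/∂n| = 1300 Pa / 488000 m = 2.66×10⁻³ Pa/m
Geostrophic balance (pressure-gradient force = Coriolis force):
V_g = (1/(fρ)) |∂P/∂n| = 2.66×10⁻³ / (5.46×10⁻⁵ × 0.906) = 53.8 m/s

54 m/s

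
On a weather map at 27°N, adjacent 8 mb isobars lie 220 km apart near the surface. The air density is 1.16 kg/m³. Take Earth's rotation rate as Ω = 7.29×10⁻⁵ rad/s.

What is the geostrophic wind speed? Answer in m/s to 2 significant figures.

47 m/s

Coriolis parameter at 27°N:
f = 2Ω sin φ = 2 × 7.29×10⁻⁵ × sin 27° = 6.62×10⁻⁵ s⁻¹
Pressure gradient: |∂P/∂n| = 800 Pa / 220000 m = 3.64×10⁻³ Pa/m
Geostrophic balance (pressure-gradient force = Coriolis force):
V_g = (1/(fρ)) |∂P/∂n| = 3.64×10⁻³ / (6.62×10⁻⁵ × 1.16) = 47.4 m/s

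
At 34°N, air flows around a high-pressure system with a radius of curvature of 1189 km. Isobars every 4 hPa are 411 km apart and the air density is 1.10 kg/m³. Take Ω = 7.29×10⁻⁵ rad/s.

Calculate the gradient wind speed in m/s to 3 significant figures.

Coriolis parameter at 34°N:
f = 2Ω sin φ = 2 × 7.29×10⁻⁵ × sin 34° = 8.15×10⁻⁵ s⁻¹
Pressure gradient: |∂P/∂n| = 400 Pa / 411000 m = 9.73×10⁻⁴ Pa/m
Geostrophic speed: V_g = |∂P/∂n|/(fρ) = 9.73×10⁻⁴/(8.15×10⁻⁵ × 1.10) = 10.9 m/s
Around a high, pressure-gradient force acts outward with centrifugal, so Coriolis balances both:
fV = (1/ρ)|∂P/∂n| + V²/R  →  V² − fR·V + fR·V_g = 0
With fR = 8.15×10⁻⁵ × 1189×10³ m = 96.9 m/s:
V = [fR − √((fR)² − 4 fR V_g)]/2 = [96.9 − √(96.9² − 4×96.9×10.9)]/2 = 12.5 m/s
Supergeostrophic (V > V_g = 10.9 m/s), as expected around a high.

12.5 m/s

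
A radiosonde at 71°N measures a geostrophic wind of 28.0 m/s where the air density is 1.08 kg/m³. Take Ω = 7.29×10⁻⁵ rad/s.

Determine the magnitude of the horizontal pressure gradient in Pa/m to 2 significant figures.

Coriolis parameter at 71°N:
f = 2Ω sin φ = 2 × 7.29×10⁻⁵ × sin 71° = 1.38×10⁻⁴ s⁻¹
Geostrophic balance rearranged: |∂P/∂n| = f ρ V_g
|∂P/∂n| = 1.38×10⁻⁴ × 1.08 × 28.0 = 4.17×10⁻³ Pa/m

4.2×10⁻³ Pa/m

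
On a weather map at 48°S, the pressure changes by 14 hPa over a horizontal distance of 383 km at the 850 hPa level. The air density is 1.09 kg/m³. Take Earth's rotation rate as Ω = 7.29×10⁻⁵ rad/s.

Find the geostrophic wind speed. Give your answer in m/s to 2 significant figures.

31 m/s

Coriolis parameter at 48°S:
f = 2Ω sin φ = 2 × 7.29×10⁻⁵ × sin 48° = 1.08×10⁻⁴ s⁻¹
Pressure gradient: |∂P/∂n| = 1400 Pa / 383000 m = 3.66×10⁻³ Pa/m
Geostrophic balance (pressure-gradient force = Coriolis force):
V_g = (1/(fρ)) |∂P/∂n| = 3.66×10⁻³ / (1.08×10⁻⁴ × 1.09) = 31.0 m/s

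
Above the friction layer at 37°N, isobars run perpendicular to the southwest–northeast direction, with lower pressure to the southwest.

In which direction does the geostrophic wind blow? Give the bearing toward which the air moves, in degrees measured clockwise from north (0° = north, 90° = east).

315°

The pressure-gradient force points toward the southwest (bearing 225°).
Geostrophic balance: in the Northern Hemisphere the Coriolis force deflects motion to the right, so the geostrophic wind blows 90° to the right of the pressure-gradient force (low pressure on the left).
Rotating 225° by 90° clockwise gives 315° — the wind blows toward the northwest.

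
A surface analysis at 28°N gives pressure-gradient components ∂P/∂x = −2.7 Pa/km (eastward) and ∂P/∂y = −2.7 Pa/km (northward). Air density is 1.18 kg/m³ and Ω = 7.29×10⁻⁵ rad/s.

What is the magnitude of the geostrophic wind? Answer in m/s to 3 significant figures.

Coriolis parameter at 28°N:
f = 2Ω sin φ = 2 × 7.29×10⁻⁵ × sin 28° = 6.84×10⁻⁵ s⁻¹
Component geostrophic relations (x east, y north):
u_g = −(1/(fρ)) ∂P/∂y,  v_g = (1/(fρ)) ∂P/∂x
u_g = −(−2.7×10⁻³)/(6.84×10⁻⁵ × 1.18) = 33.4 m/s;  v_g = (−2.7×10⁻³)/(6.84×10⁻⁵ × 1.18) = −33.4 m/s
|V_g| = √(u_g² + v_g²) = 47.3 m/s

47.3 m/s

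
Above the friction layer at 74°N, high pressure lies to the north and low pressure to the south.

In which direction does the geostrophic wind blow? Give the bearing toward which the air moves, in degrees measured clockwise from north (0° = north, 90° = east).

270°

The pressure-gradient force points toward the south (bearing 180°).
Geostrophic balance: in the Northern Hemisphere the Coriolis force deflects motion to the right, so the geostrophic wind blows 90° to the right of the pressure-gradient force (low pressure on the left).
Rotating 180° by 90° clockwise gives 270° — the wind blows toward the west.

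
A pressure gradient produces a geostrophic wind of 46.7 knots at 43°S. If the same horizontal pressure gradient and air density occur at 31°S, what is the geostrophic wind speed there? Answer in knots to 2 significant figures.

62 knots

With the same pressure gradient and density, V_g ∝ 1/f ∝ 1/sin φ.
V₂ = V₁ · sin φ₁ / sin φ₂ = 46.7 × sin 43° / sin 31°
V₂ = 46.7 × 0.6820/0.5150 = 62 knots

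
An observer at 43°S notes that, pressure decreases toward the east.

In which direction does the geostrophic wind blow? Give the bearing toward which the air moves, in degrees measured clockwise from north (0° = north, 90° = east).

000°

The pressure-gradient force points toward the east (bearing 090°).
Geostrophic balance: in the Southern Hemisphere the Coriolis force deflects motion to the left, so the geostrophic wind blows 90° to the left of the pressure-gradient force (low pressure on the right).
Rotating 090° by 90° counterclockwise gives 000° — the wind blows toward the north.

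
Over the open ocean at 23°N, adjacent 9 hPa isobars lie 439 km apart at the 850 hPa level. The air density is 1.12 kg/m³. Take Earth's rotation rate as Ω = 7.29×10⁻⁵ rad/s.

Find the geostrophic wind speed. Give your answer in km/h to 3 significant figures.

Coriolis parameter at 23°N:
f = 2Ω sin φ = 2 × 7.29×10⁻⁵ × sin 23° = 5.70×10⁻⁵ s⁻¹
Pressure gradient: |∂P/∂n| = 900 Pa / 439000 m = 2.05×10⁻³ Pa/m
Geostrophic balance (pressure-gradient force = Coriolis force):
V_g = (1/(fρ)) |∂P/∂n| = 2.05×10⁻³ / (5.70×10⁻⁵ × 1.12) = 32.1 m/s
Converting: 32.1 m/s × 3.6 = 116 km/h

116 km/h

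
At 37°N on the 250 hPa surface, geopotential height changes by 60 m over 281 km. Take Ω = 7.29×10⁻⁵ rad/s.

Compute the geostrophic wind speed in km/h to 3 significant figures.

Coriolis parameter at 37°N:
f = 2Ω sin φ = 2 × 7.29×10⁻⁵ × sin 37° = 8.77×10⁻⁵ s⁻¹
Height gradient: |∂Z/∂n| = 60 m / 281000 m = 2.14×10⁻⁴
On a pressure surface, geostrophic balance gives V_g = (g/f)|∂Z/∂n|:
V_g = 9.81 × 2.14×10⁻⁴ / 8.77×10⁻⁵ = 23.9 m/s
Converting: 23.9 m/s × 3.6 = 85.9 km/h

85.9 km/h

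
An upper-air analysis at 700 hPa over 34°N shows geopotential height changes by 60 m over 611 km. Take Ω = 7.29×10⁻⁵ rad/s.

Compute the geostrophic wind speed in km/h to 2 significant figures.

Coriolis parameter at 34°N:
f = 2Ω sin φ = 2 × 7.29×10⁻⁵ × sin 34° = 8.15×10⁻⁵ s⁻¹
Height gradient: |∂Z/∂n| = 60 m / 611000 m = 9.82×10⁻⁵
On a pressure surface, geostrophic balance gives V_g = (g/f)|∂Z/∂n|:
V_g = 9.81 × 9.82×10⁻⁵ / 8.15×10⁻⁵ = 11.8 m/s
Converting: 11.8 m/s × 3.6 = 43 km/h

43 km/h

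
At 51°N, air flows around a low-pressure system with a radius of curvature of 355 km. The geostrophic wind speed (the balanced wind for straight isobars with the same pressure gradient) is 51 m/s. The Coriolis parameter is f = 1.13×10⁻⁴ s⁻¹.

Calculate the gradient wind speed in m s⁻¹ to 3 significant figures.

29.4 m s⁻¹

Around a low, centrifugal force acts outward with Coriolis, so pressure-gradient force balances both:
(1/ρ)|∂P/∂n| = fV + V²/R  →  V² + fR·V − fR·V_g = 0
With fR = 1.13×10⁻⁴ × 355×10³ m = 40.1 m/s:
V = [−fR + √((fR)² + 4 fR V_g)]/2 = [−40.1 + √(40.1² + 4×40.1×51)]/2 = 29.4 m/s
Subgeostrophic (V < V_g = 51 m/s), as expected around a low.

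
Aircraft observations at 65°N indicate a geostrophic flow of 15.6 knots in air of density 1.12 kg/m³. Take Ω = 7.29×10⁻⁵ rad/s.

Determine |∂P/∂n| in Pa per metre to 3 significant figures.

Coriolis parameter at 65°N:
f = 2Ω sin φ = 2 × 7.29×10⁻⁵ × sin 65° = 1.32×10⁻⁴ s⁻¹
Wind speed in SI: 15.6 knots = 8.03 m/s
Geostrophic balance rearranged: |∂P/∂n| = f ρ V_g
|∂P/∂n| = 1.32×10⁻⁴ × 1.12 × 8.03 = 1.19×10⁻³ Pa/m

1.19×10⁻³ Pa/m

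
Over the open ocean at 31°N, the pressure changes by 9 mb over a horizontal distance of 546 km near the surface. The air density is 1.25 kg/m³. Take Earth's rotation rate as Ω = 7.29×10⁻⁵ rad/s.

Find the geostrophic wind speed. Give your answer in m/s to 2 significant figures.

Coriolis parameter at 31°N:
f = 2Ω sin φ = 2 × 7.29×10⁻⁵ × sin 31° = 7.51×10⁻⁵ s⁻¹
Pressure gradient: |∂P/∂n| = 900 Pa / 546000 m = 1.65×10⁻³ Pa/m
Geostrophic balance (pressure-gradient force = Coriolis force):
V_g = (1/(fρ)) |∂P/∂n| = 1.65×10⁻³ / (7.51×10⁻⁵ × 1.25) = 17.6 m/s

18 m/s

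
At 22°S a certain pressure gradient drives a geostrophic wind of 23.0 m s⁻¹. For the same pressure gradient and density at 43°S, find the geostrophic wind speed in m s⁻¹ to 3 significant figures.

With the same pressure gradient and density, V_g ∝ 1/f ∝ 1/sin φ.
V₂ = V₁ · sin φ₁ / sin φ₂ = 23.0 × sin 22° / sin 43°
V₂ = 23.0 × 0.3746/0.6820 = 12.6 m s⁻¹

12.6 m s⁻¹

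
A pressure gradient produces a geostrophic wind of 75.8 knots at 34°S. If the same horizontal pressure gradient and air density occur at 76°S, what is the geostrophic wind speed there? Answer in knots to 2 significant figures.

44 knots

With the same pressure gradient and density, V_g ∝ 1/f ∝ 1/sin φ.
V₂ = V₁ · sin φ₁ / sin φ₂ = 75.8 × sin 34° / sin 76°
V₂ = 75.8 × 0.5592/0.9703 = 44 knots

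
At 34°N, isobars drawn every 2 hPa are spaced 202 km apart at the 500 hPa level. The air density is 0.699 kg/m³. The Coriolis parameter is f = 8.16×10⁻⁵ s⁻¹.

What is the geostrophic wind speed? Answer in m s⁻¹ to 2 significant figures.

Pressure gradient: |∂P/∂n| = 200 Pa / 202000 m = 9.90×10⁻⁴ Pa/m
Geostrophic balance (pressure-gradient force = Coriolis force):
V_g = (1/(fρ)) |∂P/∂n| = 9.90×10⁻⁴ / (8.16×10⁻⁵ × 0.699) = 17.4 m/s

17 m s⁻¹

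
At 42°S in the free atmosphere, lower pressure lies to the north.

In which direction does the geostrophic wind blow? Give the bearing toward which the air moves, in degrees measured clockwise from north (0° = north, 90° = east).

The pressure-gradient force points toward the north (bearing 000°).
Geostrophic balance: in the Southern Hemisphere the Coriolis force deflects motion to the left, so the geostrophic wind blows 90° to the left of the pressure-gradient force (low pressure on the right).
Rotating 000° by 90° counterclockwise gives 270° — the wind blows toward the west.

270°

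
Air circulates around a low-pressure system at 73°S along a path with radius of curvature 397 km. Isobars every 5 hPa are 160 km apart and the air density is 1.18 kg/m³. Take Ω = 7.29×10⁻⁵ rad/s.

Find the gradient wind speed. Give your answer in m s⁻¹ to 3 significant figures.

Coriolis parameter at 73°S:
f = 2Ω sin φ = 2 × 7.29×10⁻⁵ × sin 73° = 1.39×10⁻⁴ s⁻¹
Pressure gradient: |∂P/∂n| = 500 Pa / 160000 m = 3.12×10⁻³ Pa/m
Geostrophic speed: V_g = |∂P/∂n|/(fρ) = 3.12×10⁻³/(1.39×10⁻⁴ × 1.18) = 19.0 m/s
Around a low, centrifugal force acts outward with Coriolis, so pressure-gradient force balances both:
(1/ρ)|∂P/∂n| = fV + V²/R  →  V² + fR·V − fR·V_g = 0
With fR = 1.39×10⁻⁴ × 397×10³ m = 55.4 m/s:
V = [−fR + √((fR)² + 4 fR V_g)]/2 = [−55.4 + √(55.4² + 4×55.4×19)]/2 = 15 m/s
Subgeostrophic (V < V_g = 19 m/s), as expected around a low.

15.0 m s⁻¹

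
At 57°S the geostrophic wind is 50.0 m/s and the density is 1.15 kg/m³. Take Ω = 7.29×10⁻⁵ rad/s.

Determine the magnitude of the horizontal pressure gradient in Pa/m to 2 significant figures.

Coriolis parameter at 57°S:
f = 2Ω sin φ = 2 × 7.29×10⁻⁵ × sin 57° = 1.22×10⁻⁴ s⁻¹
Geostrophic balance rearranged: |∂P/∂n| = f ρ V_g
|∂P/∂n| = 1.22×10⁻⁴ × 1.15 × 50.0 = 7.03×10⁻³ Pa/m

7.0×10⁻³ Pa/m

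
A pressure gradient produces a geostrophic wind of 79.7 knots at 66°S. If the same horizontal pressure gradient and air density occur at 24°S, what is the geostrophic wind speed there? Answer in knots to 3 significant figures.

With the same pressure gradient and density, V_g ∝ 1/f ∝ 1/sin φ.
V₂ = V₁ · sin φ₁ / sin φ₂ = 79.7 × sin 66° / sin 24°
V₂ = 79.7 × 0.9135/0.4067 = 179 knots

179 knots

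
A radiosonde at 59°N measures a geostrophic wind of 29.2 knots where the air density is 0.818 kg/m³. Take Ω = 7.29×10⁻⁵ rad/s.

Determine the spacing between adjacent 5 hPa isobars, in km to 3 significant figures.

Coriolis parameter at 59°N:
f = 2Ω sin φ = 2 × 7.29×10⁻⁵ × sin 59° = 1.25×10⁻⁴ s⁻¹
Wind speed in SI: 29.2 knots = 15.0 m/s
Geostrophic balance rearranged: |∂P/∂n| = f ρ V_g
|∂P/∂n| = 1.25×10⁻⁴ × 0.818 × 15.0 = 1.54×10⁻³ Pa/m
Isobar spacing: Δn = ΔP/|∂P/∂n| = 500 Pa / 1.54×10⁻³ Pa/m = 325591 m ≈ 326 km

326 km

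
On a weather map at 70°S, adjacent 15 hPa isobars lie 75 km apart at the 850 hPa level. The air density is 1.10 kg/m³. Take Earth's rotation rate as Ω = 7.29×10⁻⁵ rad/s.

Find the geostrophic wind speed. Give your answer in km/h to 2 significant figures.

Coriolis parameter at 70°S:
f = 2Ω sin φ = 2 × 7.29×10⁻⁵ × sin 70° = 1.37×10⁻⁴ s⁻¹
Pressure gradient: |∂P/∂n| = 1500 Pa / 75000 m = 2.00×10⁻² Pa/m
Geostrophic balance (pressure-gradient force = Coriolis force):
V_g = (1/(fρ)) |∂P/∂n| = 2.00×10⁻² / (1.37×10⁻⁴ × 1.10) = 133 m/s
Converting: 133 m/s × 3.6 = 480 km/h

480 km/h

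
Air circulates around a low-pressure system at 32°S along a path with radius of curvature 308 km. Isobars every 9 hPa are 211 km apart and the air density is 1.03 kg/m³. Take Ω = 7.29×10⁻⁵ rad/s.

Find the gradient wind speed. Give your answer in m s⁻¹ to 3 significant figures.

Coriolis parameter at 32°S:
f = 2Ω sin φ = 2 × 7.29×10⁻⁵ × sin 32° = 7.73×10⁻⁵ s⁻¹
Pressure gradient: |∂P/∂n| = 900 Pa / 211000 m = 4.27×10⁻³ Pa/m
Geostrophic speed: V_g = |∂P/∂n|/(fρ) = 4.27×10⁻³/(7.73×10⁻⁵ × 1.03) = 53.6 m/s
Around a low, centrifugal force acts outward with Coriolis, so pressure-gradient force balances both:
(1/ρ)|∂P/∂n| = fV + V²/R  →  V² + fR·V − fR·V_g = 0
With fR = 7.73×10⁻⁵ × 308×10³ m = 23.8 m/s:
V = [−fR + √((fR)² + 4 fR V_g)]/2 = [−23.8 + √(23.8² + 4×23.8×53.6)]/2 = 25.7 m/s
Subgeostrophic (V < V_g = 53.6 m/s), as expected around a low.

25.7 m s⁻¹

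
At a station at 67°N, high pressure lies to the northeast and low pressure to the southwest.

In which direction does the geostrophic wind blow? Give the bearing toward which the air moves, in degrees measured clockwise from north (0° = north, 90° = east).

315°

The pressure-gradient force points toward the southwest (bearing 225°).
Geostrophic balance: in the Northern Hemisphere the Coriolis force deflects motion to the right, so the geostrophic wind blows 90° to the right of the pressure-gradient force (low pressure on the left).
Rotating 225° by 90° clockwise gives 315° — the wind blows toward the northwest.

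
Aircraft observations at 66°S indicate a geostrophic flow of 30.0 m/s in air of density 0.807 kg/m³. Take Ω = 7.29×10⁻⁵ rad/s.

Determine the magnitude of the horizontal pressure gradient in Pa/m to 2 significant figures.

3.2×10⁻³ Pa/m

Coriolis parameter at 66°S:
f = 2Ω sin φ = 2 × 7.29×10⁻⁵ × sin 66° = 1.33×10⁻⁴ s⁻¹
Geostrophic balance rearranged: |∂P/∂n| = f ρ V_g
|∂P/∂n| = 1.33×10⁻⁴ × 0.807 × 30.0 = 3.22×10⁻³ Pa/m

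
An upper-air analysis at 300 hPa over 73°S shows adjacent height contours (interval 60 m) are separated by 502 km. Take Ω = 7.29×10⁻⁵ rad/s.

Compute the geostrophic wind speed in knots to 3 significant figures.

16.3 knots

Coriolis parameter at 73°S:
f = 2Ω sin φ = 2 × 7.29×10⁻⁵ × sin 73° = 1.39×10⁻⁴ s⁻¹
Height gradient: |∂Z/∂n| = 60 m / 502000 m = 1.20×10⁻⁴
On a pressure surface, geostrophic balance gives V_g = (g/f)|∂Z/∂n|:
V_g = 9.81 × 1.20×10⁻⁴ / 1.39×10⁻⁴ = 8.41 m/s
Converting: 8.41 m/s × 1.944 = 16.3 knots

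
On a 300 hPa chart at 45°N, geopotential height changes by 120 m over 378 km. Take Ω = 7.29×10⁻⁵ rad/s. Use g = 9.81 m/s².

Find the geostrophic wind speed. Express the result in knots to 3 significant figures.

Coriolis parameter at 45°N:
f = 2Ω sin φ = 2 × 7.29×10⁻⁵ × sin 45° = 1.03×10⁻⁴ s⁻¹
Height gradient: |∂Z/∂n| = 120 m / 378000 m = 3.17×10⁻⁴
On a pressure surface, geostrophic balance gives V_g = (g/f)|∂Z/∂n|:
V_g = 9.81 × 3.17×10⁻⁴ / 1.03×10⁻⁴ = 30.2 m/s
Converting: 30.2 m/s × 1.944 = 58.7 knots

58.7 knots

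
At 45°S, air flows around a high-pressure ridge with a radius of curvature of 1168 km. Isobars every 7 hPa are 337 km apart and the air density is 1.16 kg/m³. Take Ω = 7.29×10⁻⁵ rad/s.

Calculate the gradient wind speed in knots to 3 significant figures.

Coriolis parameter at 45°S:
f = 2Ω sin φ = 2 × 7.29×10⁻⁵ × sin 45° = 1.03×10⁻⁴ s⁻¹
Pressure gradient: |∂P/∂n| = 700 Pa / 337000 m = 2.08×10⁻³ Pa/m
Geostrophic speed: V_g = |∂P/∂n|/(fρ) = 2.08×10⁻³/(1.03×10⁻⁴ × 1.16) = 17.4 m/s
Around a high, pressure-gradient force acts outward with centrifugal, so Coriolis balances both:
fV = (1/ρ)|∂P/∂n| + V²/R  →  V² − fR·V + fR·V_g = 0
With fR = 1.03×10⁻⁴ × 1168×10³ m = 120 m/s:
V = [fR − √((fR)² − 4 fR V_g)]/2 = [120 − √(120² − 4×120×17.4)]/2 = 21 m/s
Supergeostrophic (V > V_g = 17.4 m/s), as expected around a high.
Converting: 21 m/s × 1.944 = 40.9 knots

40.9 knots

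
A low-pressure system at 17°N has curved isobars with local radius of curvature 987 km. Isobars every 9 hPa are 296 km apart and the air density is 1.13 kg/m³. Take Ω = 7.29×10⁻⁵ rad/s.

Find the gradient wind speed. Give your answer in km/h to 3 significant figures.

125 km/h

Coriolis parameter at 17°N:
f = 2Ω sin φ = 2 × 7.29×10⁻⁵ × sin 17° = 4.26×10⁻⁵ s⁻¹
Pressure gradient: |∂P/∂n| = 900 Pa / 296000 m = 3.04×10⁻³ Pa/m
Geostrophic speed: V_g = |∂P/∂n|/(fρ) = 3.04×10⁻³/(4.26×10⁻⁵ × 1.13) = 63.1 m/s
Around a low, centrifugal force acts outward with Coriolis, so pressure-gradient force balances both:
(1/ρ)|∂P/∂n| = fV + V²/R  →  V² + fR·V − fR·V_g = 0
With fR = 4.26×10⁻⁵ × 987×10³ m = 42.1 m/s:
V = [−fR + √((fR)² + 4 fR V_g)]/2 = [−42.1 + √(42.1² + 4×42.1×63.1)]/2 = 34.6 m/s
Subgeostrophic (V < V_g = 63.1 m/s), as expected around a low.
Converting: 34.6 m/s × 3.6 = 125 km/h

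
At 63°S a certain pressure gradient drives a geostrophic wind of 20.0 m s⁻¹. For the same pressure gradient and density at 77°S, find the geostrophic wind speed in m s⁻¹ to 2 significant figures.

With the same pressure gradient and density, V_g ∝ 1/f ∝ 1/sin φ.
V₂ = V₁ · sin φ₁ / sin φ₂ = 20.0 × sin 63° / sin 77°
V₂ = 20.0 × 0.8910/0.9744 = 18 m s⁻¹

18 m s⁻¹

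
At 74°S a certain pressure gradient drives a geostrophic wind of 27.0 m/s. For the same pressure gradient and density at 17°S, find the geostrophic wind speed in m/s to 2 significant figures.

With the same pressure gradient and density, V_g ∝ 1/f ∝ 1/sin φ.
V₂ = V₁ · sin φ₁ / sin φ₂ = 27.0 × sin 74° / sin 17°
V₂ = 27.0 × 0.9613/0.2924 = 89 m/s

89 m/s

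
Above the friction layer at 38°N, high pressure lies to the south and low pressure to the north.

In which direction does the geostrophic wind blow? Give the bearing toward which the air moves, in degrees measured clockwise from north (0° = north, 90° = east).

090°

The pressure-gradient force points toward the north (bearing 000°).
Geostrophic balance: in the Northern Hemisphere the Coriolis force deflects motion to the right, so the geostrophic wind blows 90° to the right of the pressure-gradient force (low pressure on the left).
Rotating 000° by 90° clockwise gives 090° — the wind blows toward the east.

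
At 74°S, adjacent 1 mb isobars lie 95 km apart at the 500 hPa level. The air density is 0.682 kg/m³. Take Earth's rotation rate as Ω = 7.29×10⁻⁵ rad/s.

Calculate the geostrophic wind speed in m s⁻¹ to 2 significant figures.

Coriolis parameter at 74°S:
f = 2Ω sin φ = 2 × 7.29×10⁻⁵ × sin 74° = 1.40×10⁻⁴ s⁻¹
Pressure gradient: |∂P/∂n| = 100 Pa / 95000 m = 1.05×10⁻³ Pa/m
Geostrophic balance (pressure-gradient force = Coriolis force):
V_g = (1/(fρ)) |∂P/∂n| = 1.05×10⁻³ / (1.40×10⁻⁴ × 0.682) = 11.0 m/s

11 m s⁻¹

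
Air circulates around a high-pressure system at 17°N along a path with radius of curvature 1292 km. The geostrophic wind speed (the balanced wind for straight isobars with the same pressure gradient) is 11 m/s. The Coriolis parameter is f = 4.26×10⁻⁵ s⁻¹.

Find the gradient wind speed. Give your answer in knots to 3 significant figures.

Around a high, pressure-gradient force acts outward with centrifugal, so Coriolis balances both:
fV = (1/ρ)|∂P/∂n| + V²/R  →  V² − fR·V + fR·V_g = 0
With fR = 4.26×10⁻⁵ × 1292×10³ m = 55.0 m/s:
V = [fR − √((fR)² − 4 fR V_g)]/2 = [55.0 − √(55.0² − 4×55.0×11)]/2 = 15.2 m/s
Supergeostrophic (V > V_g = 11 m/s), as expected around a high.
Converting: 15.2 m/s × 1.944 = 29.5 knots

29.5 knots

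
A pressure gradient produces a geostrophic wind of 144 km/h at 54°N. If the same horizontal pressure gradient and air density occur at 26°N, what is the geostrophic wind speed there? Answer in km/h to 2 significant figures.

With the same pressure gradient and density, V_g ∝ 1/f ∝ 1/sin φ.
V₂ = V₁ · sin φ₁ / sin φ₂ = 144 × sin 54° / sin 26°
V₂ = 144 × 0.8090/0.4384 = 270 km/h

270 km/h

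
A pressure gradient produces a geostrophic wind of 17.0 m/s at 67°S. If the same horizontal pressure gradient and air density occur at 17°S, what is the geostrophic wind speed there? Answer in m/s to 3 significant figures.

53.5 m/s

With the same pressure gradient and density, V_g ∝ 1/f ∝ 1/sin φ.
V₂ = V₁ · sin φ₁ / sin φ₂ = 17.0 × sin 67° / sin 17°
V₂ = 17.0 × 0.9205/0.2924 = 53.5 m/s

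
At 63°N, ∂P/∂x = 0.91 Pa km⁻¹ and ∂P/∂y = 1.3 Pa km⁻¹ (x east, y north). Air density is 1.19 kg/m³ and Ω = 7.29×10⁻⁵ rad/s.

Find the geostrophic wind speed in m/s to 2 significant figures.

Coriolis parameter at 63°N:
f = 2Ω sin φ = 2 × 7.29×10⁻⁵ × sin 63° = 1.30×10⁻⁴ s⁻¹
Component geostrophic relations (x east, y north):
u_g = −(1/(fρ)) ∂P/∂y,  v_g = (1/(fρ)) ∂P/∂x
u_g = −(1.3×10⁻³)/(1.30×10⁻⁴ × 1.19) = −8.41 m/s;  v_g = (0.91×10⁻³)/(1.30×10⁻⁴ × 1.19) = 5.89 m/s
|V_g| = √(u_g² + v_g²) = 10.3 m/s

10 m/s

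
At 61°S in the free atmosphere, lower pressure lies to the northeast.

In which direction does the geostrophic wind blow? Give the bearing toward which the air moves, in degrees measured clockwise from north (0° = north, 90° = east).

The pressure-gradient force points toward the northeast (bearing 045°).
Geostrophic balance: in the Southern Hemisphere the Coriolis force deflects motion to the left, so the geostrophic wind blows 90° to the left of the pressure-gradient force (low pressure on the right).
Rotating 045° by 90° counterclockwise gives 315° — the wind blows toward the northwest.

315°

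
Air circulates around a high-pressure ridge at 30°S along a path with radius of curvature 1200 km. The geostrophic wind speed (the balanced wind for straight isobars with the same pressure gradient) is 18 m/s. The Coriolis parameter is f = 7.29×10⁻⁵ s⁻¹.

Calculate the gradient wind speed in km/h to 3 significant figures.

Around a high, pressure-gradient force acts outward with centrifugal, so Coriolis balances both:
fV = (1/ρ)|∂P/∂n| + V²/R  →  V² − fR·V + fR·V_g = 0
With fR = 7.29×10⁻⁵ × 1200×10³ m = 87.5 m/s:
V = [fR − √((fR)² − 4 fR V_g)]/2 = [87.5 − √(87.5² − 4×87.5×18)]/2 = 25.3 m/s
Supergeostrophic (V > V_g = 18 m/s), as expected around a high.
Converting: 25.3 m/s × 3.6 = 91.2 km/h

91.2 km/h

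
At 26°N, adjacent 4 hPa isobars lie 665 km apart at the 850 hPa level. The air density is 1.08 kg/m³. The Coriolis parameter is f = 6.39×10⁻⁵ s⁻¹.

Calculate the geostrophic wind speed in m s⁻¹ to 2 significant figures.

Pressure gradient: |∂P/∂n| = 400 Pa / 665000 m = 6.02×10⁻⁴ Pa/m
Geostrophic balance (pressure-gradient force = Coriolis force):
V_g = (1/(fρ)) |∂P/∂n| = 6.02×10⁻⁴ / (6.39×10⁻⁵ × 1.08) = 8.72 m/s

8.7 m s⁻¹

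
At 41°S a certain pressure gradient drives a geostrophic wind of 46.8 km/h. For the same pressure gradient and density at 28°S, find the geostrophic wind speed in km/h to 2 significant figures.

With the same pressure gradient and density, V_g ∝ 1/f ∝ 1/sin φ.
V₂ = V₁ · sin φ₁ / sin φ₂ = 46.8 × sin 41° / sin 28°
V₂ = 46.8 × 0.6561/0.4695 = 65 km/h

65 km/h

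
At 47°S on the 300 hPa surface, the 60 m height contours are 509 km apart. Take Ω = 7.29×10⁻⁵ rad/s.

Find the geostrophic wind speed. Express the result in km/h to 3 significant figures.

Coriolis parameter at 47°S:
f = 2Ω sin φ = 2 × 7.29×10⁻⁵ × sin 47° = 1.07×10⁻⁴ s⁻¹
Height gradient: |∂Z/∂n| = 60 m / 509000 m = 1.18×10⁻⁴
On a pressure surface, geostrophic balance gives V_g = (g/f)|∂Z/∂n|:
V_g = 9.81 × 1.18×10⁻⁴ / 1.07×10⁻⁴ = 10.8 m/s
Converting: 10.8 m/s × 3.6 = 39.0 km/h

39.0 km/h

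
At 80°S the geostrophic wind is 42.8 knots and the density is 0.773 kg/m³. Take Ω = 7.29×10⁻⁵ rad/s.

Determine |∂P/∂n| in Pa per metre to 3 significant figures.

2.44×10⁻³ Pa/m

Coriolis parameter at 80°S:
f = 2Ω sin φ = 2 × 7.29×10⁻⁵ × sin 80° = 1.44×10⁻⁴ s⁻¹
Wind speed in SI: 42.8 knots = 22.0 m/s
Geostrophic balance rearranged: |∂P/∂n| = f ρ V_g
|∂P/∂n| = 1.44×10⁻⁴ × 0.773 × 22.0 = 2.44×10⁻³ Pa/m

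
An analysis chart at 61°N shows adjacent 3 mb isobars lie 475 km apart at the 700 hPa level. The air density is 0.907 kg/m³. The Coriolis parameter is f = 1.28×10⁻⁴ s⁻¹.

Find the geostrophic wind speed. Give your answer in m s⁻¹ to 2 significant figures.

Pressure gradient: |∂P/∂n| = 300 Pa / 475000 m = 6.32×10⁻⁴ Pa/m
Geostrophic balance (pressure-gradient force = Coriolis force):
V_g = (1/(fρ)) |∂P/∂n| = 6.32×10⁻⁴ / (1.28×10⁻⁴ × 0.907) = 5.44 m/s

5.4 m s⁻¹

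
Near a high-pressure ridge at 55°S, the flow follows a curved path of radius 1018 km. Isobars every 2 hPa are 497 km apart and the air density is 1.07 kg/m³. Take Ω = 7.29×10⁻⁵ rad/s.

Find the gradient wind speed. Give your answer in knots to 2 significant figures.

6.3 knots

Coriolis parameter at 55°S:
f = 2Ω sin φ = 2 × 7.29×10⁻⁵ × sin 55° = 1.19×10⁻⁴ s⁻¹
Pressure gradient: |∂P/∂n| = 200 Pa / 497000 m = 4.02×10⁻⁴ Pa/m
Geostrophic speed: V_g = |∂P/∂n|/(fρ) = 4.02×10⁻⁴/(1.19×10⁻⁴ × 1.07) = 3.15 m/s
Around a high, pressure-gradient force acts outward with centrifugal, so Coriolis balances both:
fV = (1/ρ)|∂P/∂n| + V²/R  →  V² − fR·V + fR·V_g = 0
With fR = 1.19×10⁻⁴ × 1018×10³ m = 122 m/s:
V = [fR − √((fR)² − 4 fR V_g)]/2 = [122 − √(122² − 4×122×3.15)]/2 = 3.24 m/s
Supergeostrophic (V > V_g = 3.15 m/s), as expected around a high.
Converting: 3.24 m/s × 1.944 = 6.3 knots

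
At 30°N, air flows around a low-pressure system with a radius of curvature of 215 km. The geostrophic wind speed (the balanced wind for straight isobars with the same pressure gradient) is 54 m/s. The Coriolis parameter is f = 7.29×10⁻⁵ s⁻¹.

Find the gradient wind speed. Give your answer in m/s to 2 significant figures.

Around a low, centrifugal force acts outward with Coriolis, so pressure-gradient force balances both:
(1/ρ)|∂P/∂n| = fV + V²/R  →  V² + fR·V − fR·V_g = 0
With fR = 7.29×10⁻⁵ × 215×10³ m = 15.7 m/s:
V = [−fR + √((fR)² + 4 fR V_g)]/2 = [−15.7 + √(15.7² + 4×15.7×54)]/2 = 22.3 m/s
Subgeostrophic (V < V_g = 54 m/s), as expected around a low.

22 m/s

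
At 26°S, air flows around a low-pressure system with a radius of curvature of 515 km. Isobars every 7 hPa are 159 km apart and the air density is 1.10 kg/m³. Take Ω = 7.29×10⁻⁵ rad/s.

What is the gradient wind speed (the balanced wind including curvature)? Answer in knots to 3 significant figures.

61.9 knots

Coriolis parameter at 26°S:
f = 2Ω sin φ = 2 × 7.29×10⁻⁵ × sin 26° = 6.39×10⁻⁵ s⁻¹
Pressure gradient: |∂P/∂n| = 700 Pa / 159000 m = 4.40×10⁻³ Pa/m
Geostrophic speed: V_g = |∂P/∂n|/(fρ) = 4.40×10⁻³/(6.39×10⁻⁵ × 1.10) = 62.6 m/s
Around a low, centrifugal force acts outward with Coriolis, so pressure-gradient force balances both:
(1/ρ)|∂P/∂n| = fV + V²/R  →  V² + fR·V − fR·V_g = 0
With fR = 6.39×10⁻⁵ × 515×10³ m = 32.9 m/s:
V = [−fR + √((fR)² + 4 fR V_g)]/2 = [−32.9 + √(32.9² + 4×32.9×62.6)]/2 = 31.8 m/s
Subgeostrophic (V < V_g = 62.6 m/s), as expected around a low.
Converting: 31.8 m/s × 1.944 = 61.9 knots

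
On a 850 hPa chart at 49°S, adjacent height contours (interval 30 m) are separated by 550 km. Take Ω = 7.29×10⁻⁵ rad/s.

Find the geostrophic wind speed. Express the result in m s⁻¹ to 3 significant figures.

Coriolis parameter at 49°S:
f = 2Ω sin φ = 2 × 7.29×10⁻⁵ × sin 49° = 1.10×10⁻⁴ s⁻¹
Height gradient: |∂Z/∂n| = 30 m / 550000 m = 5.45×10⁻⁵
On a pressure surface, geostrophic balance gives V_g = (g/f)|∂Z/∂n|:
V_g = 9.81 × 5.45×10⁻⁵ / 1.10×10⁻⁴ = 4.86 m/s

4.86 m s⁻¹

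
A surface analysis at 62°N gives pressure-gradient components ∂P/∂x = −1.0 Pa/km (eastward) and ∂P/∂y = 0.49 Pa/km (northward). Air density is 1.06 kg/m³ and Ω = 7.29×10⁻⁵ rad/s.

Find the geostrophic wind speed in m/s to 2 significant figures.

Coriolis parameter at 62°N:
f = 2Ω sin φ = 2 × 7.29×10⁻⁵ × sin 62° = 1.29×10⁻⁴ s⁻¹
Component geostrophic relations (x east, y north):
u_g = −(1/(fρ)) ∂P/∂y,  v_g = (1/(fρ)) ∂P/∂x
u_g = −(0.49×10⁻³)/(1.29×10⁻⁴ × 1.06) = −3.59 m/s;  v_g = (−1.0×10⁻³)/(1.29×10⁻⁴ × 1.06) = −7.33 m/s
|V_g| = √(u_g² + v_g²) = 8.16 m/s

8.2 m/s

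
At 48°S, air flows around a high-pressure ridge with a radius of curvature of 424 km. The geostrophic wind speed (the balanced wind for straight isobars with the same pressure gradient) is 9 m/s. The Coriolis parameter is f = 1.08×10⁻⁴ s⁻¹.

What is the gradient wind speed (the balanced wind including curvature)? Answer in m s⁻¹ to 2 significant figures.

12 m s⁻¹

Around a high, pressure-gradient force acts outward with centrifugal, so Coriolis balances both:
fV = (1/ρ)|∂P/∂n| + V²/R  →  V² − fR·V + fR·V_g = 0
With fR = 1.08×10⁻⁴ × 424×10³ m = 45.8 m/s:
V = [fR − √((fR)² − 4 fR V_g)]/2 = [45.8 − √(45.8² − 4×45.8×9)]/2 = 12.3 m/s
Supergeostrophic (V > V_g = 9 m/s), as expected around a high.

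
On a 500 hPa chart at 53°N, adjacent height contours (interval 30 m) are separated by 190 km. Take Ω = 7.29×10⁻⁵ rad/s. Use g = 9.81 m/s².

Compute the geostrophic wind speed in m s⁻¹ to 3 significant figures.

Coriolis parameter at 53°N:
f = 2Ω sin φ = 2 × 7.29×10⁻⁵ × sin 53° = 1.16×10⁻⁴ s⁻¹
Height gradient: |∂Z/∂n| = 30 m / 190000 m = 1.58×10⁻⁴
On a pressure surface, geostrophic balance gives V_g = (g/f)|∂Z/∂n|:
V_g = 9.81 × 1.58×10⁻⁴ / 1.16×10⁻⁴ = 13.3 m/s

13.3 m s⁻¹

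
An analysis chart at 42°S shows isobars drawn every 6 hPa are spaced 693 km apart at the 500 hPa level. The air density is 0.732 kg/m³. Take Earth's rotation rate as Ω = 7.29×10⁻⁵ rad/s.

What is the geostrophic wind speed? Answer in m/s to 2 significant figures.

Coriolis parameter at 42°S:
f = 2Ω sin φ = 2 × 7.29×10⁻⁵ × sin 42° = 9.76×10⁻⁵ s⁻¹
Pressure gradient: |∂P/∂n| = 600 Pa / 693000 m = 8.66×10⁻⁴ Pa/m
Geostrophic balance (pressure-gradient force = Coriolis force):
V_g = (1/(fρ)) |∂P/∂n| = 8.66×10⁻⁴ / (9.76×10⁻⁵ × 0.732) = 12.1 m/s

12 m/s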